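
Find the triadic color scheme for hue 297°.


Triadic: equally spaced at 120° intervals
H1 = 297°
H2 = (297 + 120) mod 360 = 57°
H3 = (297 + 240) mod 360 = 177°
Triadic = 297°, 57°, 177°


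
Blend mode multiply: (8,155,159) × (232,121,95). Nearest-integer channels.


Multiply: C = A×B/255, rounded to nearest integer
R: 8×232/255 = 1856/255 ≈ 7.278 → 7
G: 155×121/255 = 18755/255 ≈ 73.549 → 74
B: 159×95/255 = 15105/255 ≈ 59.235 → 59
= RGB(7, 74, 59)


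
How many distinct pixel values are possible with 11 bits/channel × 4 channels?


Total bits = 11 bits/channel × 4 channels = 44 bits
Distinct pixel values = 2^44
= 17,592,186,044,416 pixel values


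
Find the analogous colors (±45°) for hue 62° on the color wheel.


Base hue: 62°
Left analog: (62 - 45) mod 360 = 17°
Right analog: (62 + 45) mod 360 = 107°
Analogous hues = 17° and 107°


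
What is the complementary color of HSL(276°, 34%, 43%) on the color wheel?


Complement = opposite side of color wheel = hue + 180°
H' = (276 + 180) mod 360 = 96°
S and L unchanged.
= HSL(96°, 34%, 43%)


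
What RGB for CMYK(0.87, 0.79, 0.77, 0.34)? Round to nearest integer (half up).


R = 255 × (1-C) × (1-K) = 255 × 0.13 × 0.66 = 21.879 → 22
G = 255 × (1-M) × (1-K) = 255 × 0.21 × 0.66 = 35.343 → 35
B = 255 × (1-Y) × (1-K) = 255 × 0.23 × 0.66 = 38.709 → 39
= RGB(22, 35, 39)


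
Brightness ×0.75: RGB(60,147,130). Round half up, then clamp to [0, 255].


Multiply each channel by 0.75, round half up, clamp to [0, 255]
R: 60×0.75 = 45
G: 147×0.75 = 110.25 → round → 110
B: 130×0.75 = 97.5 → round → 98
= RGB(45, 110, 98)


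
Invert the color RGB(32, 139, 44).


Invert: (255-R, 255-G, 255-B)
R: 255-32 = 223
G: 255-139 = 116
B: 255-44 = 211
= RGB(223, 116, 211)


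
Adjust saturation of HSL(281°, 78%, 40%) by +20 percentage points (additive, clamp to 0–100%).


Original S = 78%
Adjustment = +20 percentage points
New S = 78 + (20) = 98
Clamp to [0, 100] → 98
= HSL(281°, 98%, 40%)


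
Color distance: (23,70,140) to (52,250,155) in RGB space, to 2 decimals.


d = √[(R₁-R₂)² + (G₁-G₂)² + (B₁-B₂)²]
d = √[(23-52)² + (70-250)² + (140-155)²]
d = √[841 + 32400 + 225]
d = √33466
d ≈ 182.94


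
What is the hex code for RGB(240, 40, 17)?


R = 240 → F0 (hex)
G = 40 → 28 (hex)
B = 17 → 11 (hex)
Hex = #F02811


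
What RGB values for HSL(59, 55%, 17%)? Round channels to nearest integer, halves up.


H=59°, S=0.55, L=0.17
C = (1-|2L-1|)×S = (1-|-0.66|)×0.55 = 0.187
H' = H/60 = 59/60 ≈ 0.9833; X = C×(1-|H' mod 2 - 1|) ≈ 0.1839
m = L - C/2 = 0.17 - 0.0935 = 0.0765
Sector ⌊H'⌋ = 0 → (R',G',B') = (0.187, ≈0.1839, 0.0)
RGB = ((R'+m)×255, (G'+m)×255, (B'+m)×255) = (67.1925, 66.39775, 19.5075)
Round half up → RGB(67, 66, 20)


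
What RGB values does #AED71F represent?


AE → 174 (R)
D7 → 215 (G)
1F → 31 (B)
= RGB(174, 215, 31)


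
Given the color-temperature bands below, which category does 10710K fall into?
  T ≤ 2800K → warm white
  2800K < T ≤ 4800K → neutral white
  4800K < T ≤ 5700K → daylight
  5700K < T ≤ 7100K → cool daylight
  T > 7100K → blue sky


Temperature: 10710K
10710K > 7100K → blue sky
Classification: blue sky


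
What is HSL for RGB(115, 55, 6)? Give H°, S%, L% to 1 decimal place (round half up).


Normalize: R'=115/255≈0.4510, G'=55/255≈0.2157, B'=6/255≈0.0235
Max=115/255, Min=6/255, Δ=Max-Min=109/255
L = (Max+Min)/2 = (115+6)/510 = 121/510 = 0.23725… → L = 23.7%
L ≤ 0.5 → S = Δ/(Max+Min) = 109/(115+6) = 109/121 = 0.90082… → S = 90.1%
(the 1/255 factors cancel in S and H, so raw channel differences can be used)
Max is R' → H = 60 × (((G-B)/Δ) mod 6) = 60 × (((55-6)/109) mod 6)
  49/109 = 0.4495…
  H = 60 × 0.4495… = 26.972…° → H = 27.0°
= HSL(27.0°, 90.1%, 23.7%)


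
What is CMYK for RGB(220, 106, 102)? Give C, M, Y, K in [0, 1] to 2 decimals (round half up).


R'=220/255≈0.8627, G'=106/255≈0.4157, B'=102/255≈0.4000
K = 1 - max(R',G',B') = 1 - 220/255 = 35/255 = 0.13725… → 0.14
(1-R'-K)/(1-K) simplifies to (max-R)/max with max = 220:
C = (220-220)/220 = 0/220 = 0 → 0.00
M = (220-106)/220 = 114/220 = 0.51818… → 0.52
Y = (220-102)/220 = 118/220 = 0.53636… → 0.54
= CMYK(0.00, 0.52, 0.54, 0.14)


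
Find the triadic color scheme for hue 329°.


Triadic: equally spaced at 120° intervals
H1 = 329°
H2 = (329 + 120) mod 360 = 89°
H3 = (329 + 240) mod 360 = 209°
Triadic = 329°, 89°, 209°


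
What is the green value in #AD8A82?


Color: #AD8A82
R = AD = 173
G = 8A = 138
B = 82 = 130
Green = 138


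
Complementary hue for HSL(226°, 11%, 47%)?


Complement = opposite side of color wheel = hue + 180°
H' = (226 + 180) mod 360 = 46°
S and L unchanged.
= HSL(46°, 11%, 47%)


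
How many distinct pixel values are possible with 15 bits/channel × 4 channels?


Total bits = 15 bits/channel × 4 channels = 60 bits
Distinct pixel values = 2^60
= 1,152,921,504,606,846,976 pixel values


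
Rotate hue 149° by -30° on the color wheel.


New hue = (H + rotation) mod 360
New hue = (149 -30) mod 360
= 119 mod 360
= 119°


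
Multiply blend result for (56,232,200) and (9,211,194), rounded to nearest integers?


Multiply: C = A×B/255, rounded to nearest integer
R: 56×9/255 = 504/255 ≈ 1.976 → 2
G: 232×211/255 = 48952/255 ≈ 191.969 → 192
B: 200×194/255 = 38800/255 ≈ 152.157 → 152
= RGB(2, 192, 152)


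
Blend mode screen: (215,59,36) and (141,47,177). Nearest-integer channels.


Screen: C = 255 - (255-A)×(255-B)/255, rounded to nearest integer
R: 255 - (255-215)×(255-141)/255 = 255 - 4560/255 ≈ 255 - 17.882 = 237.118 → 237
G: 255 - (255-59)×(255-47)/255 = 255 - 40768/255 ≈ 255 - 159.875 = 95.125 → 95
B: 255 - (255-36)×(255-177)/255 = 255 - 17082/255 ≈ 255 - 66.988 = 188.012 → 188
= RGB(237, 95, 188)


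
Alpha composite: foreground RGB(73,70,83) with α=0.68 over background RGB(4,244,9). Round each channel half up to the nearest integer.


C = α×F + (1-α)×B, with 1-α = 0.32
R: 0.68×73 + 0.32×4 = 49.64 + 1.28 = 50.92 → 51
G: 0.68×70 + 0.32×244 = 47.60 + 78.08 = 125.68 → 126
B: 0.68×83 + 0.32×9 = 56.44 + 2.88 = 59.32 → 59
= RGB(51, 126, 59)


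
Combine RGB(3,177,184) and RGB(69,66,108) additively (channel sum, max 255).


Additive: each channel = min(255, C₁+C₂)
R: 3+69 = 72 → 72
G: 177+66 = 243 → 243
B: 184+108 = 292 → 255
= RGB(72, 243, 255)


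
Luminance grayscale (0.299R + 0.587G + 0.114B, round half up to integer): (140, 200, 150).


Gray = 0.299×R + 0.587×G + 0.114×B
Gray = 0.299×140 + 0.587×200 + 0.114×150
Gray = 41.860 + 117.400 + 17.100
Gray = 176.360 → round half up → 176
Gray = 176


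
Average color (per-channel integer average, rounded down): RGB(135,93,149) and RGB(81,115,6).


Midpoint: each channel = ⌊(C₁+C₂)/2⌋
R: ⌊(135+81)/2⌋ = 108
G: ⌊(93+115)/2⌋ = 104
B: ⌊(149+6)/2⌋ = 77
= RGB(108, 104, 77)


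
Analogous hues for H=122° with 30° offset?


Base hue: 122°
Left analog: (122 - 30) mod 360 = 92°
Right analog: (122 + 30) mod 360 = 152°
Analogous hues = 92° and 152°


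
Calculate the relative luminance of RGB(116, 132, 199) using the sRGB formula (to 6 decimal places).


Linearize each channel (sRGB transfer function): c = v/255; c_lin = c/12.92 if c ≤ 0.04045, else ((c+0.055)/1.055)^2.4
  R: 116/255 ≈ 0.454902 > 0.04045 → ((0.454902+0.055)/1.055)^2.4 ≈ 0.174647
  G: 132/255 ≈ 0.517647 > 0.04045 → ((0.517647+0.055)/1.055)^2.4 ≈ 0.230740
  B: 199/255 ≈ 0.780392 > 0.04045 → ((0.780392+0.055)/1.055)^2.4 ≈ 0.571125
R_lin = 0.174647, G_lin = 0.230740, B_lin = 0.571125
L = 0.2126×R + 0.7152×G + 0.0722×B
L = 0.2126×0.174647 + 0.7152×0.230740 + 0.0722×0.571125
L ≈ 0.243391


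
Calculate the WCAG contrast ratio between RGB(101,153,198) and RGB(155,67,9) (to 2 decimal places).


Linearize each sRGB channel c=v/255: c/12.92 if c ≤ 0.04045 else ((c+0.055)/1.055)^2.4
L = 0.2126×R_lin + 0.7152×G_lin + 0.0722×B_lin
Color 1 (101,153,198):
  R=101: 101/255≈0.3961 > 0.04045 → ((0.3961+0.055)/1.055)^2.4 ≈ 0.13014
  G=153: 153/255≈0.6000 > 0.04045 → ((0.6000+0.055)/1.055)^2.4 ≈ 0.31855
  B=198: 198/255≈0.7765 > 0.04045 → ((0.7765+0.055)/1.055)^2.4 ≈ 0.56471
  L1 = 0.2126×0.13014 + 0.7152×0.31855 + 0.0722×0.56471 ≈ 0.29626
Color 2 (155,67,9):
  R=155: 155/255≈0.6078 > 0.04045 → ((0.6078+0.055)/1.055)^2.4 ≈ 0.32778
  G=67: 67/255≈0.2627 > 0.04045 → ((0.2627+0.055)/1.055)^2.4 ≈ 0.05613
  B=9: 9/255≈0.0353 ≤ 0.04045 → 0.0353/12.92 ≈ 0.00273
  L2 = 0.2126×0.32778 + 0.7152×0.05613 + 0.0722×0.00273 ≈ 0.11003
Lighter = 0.29626, Darker = 0.11003
Ratio = (L_lighter + 0.05) / (L_darker + 0.05)
Ratio = (0.29626 + 0.05) / (0.11003 + 0.05) = 0.34626 / 0.16003 ≈ 2.1638
Ratio ≈ 2.16:1


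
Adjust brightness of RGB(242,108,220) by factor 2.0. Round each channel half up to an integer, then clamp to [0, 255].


Multiply each channel by 2.0, round half up, clamp to [0, 255]
R: 242×2.0 = 484 → clamp → 255
G: 108×2.0 = 216
B: 220×2.0 = 440 → clamp → 255
= RGB(255, 216, 255)


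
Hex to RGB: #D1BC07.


D1 → 209 (R)
BC → 188 (G)
07 → 7 (B)
= RGB(209, 188, 7)


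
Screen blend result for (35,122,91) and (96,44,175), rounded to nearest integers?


Screen: C = 255 - (255-A)×(255-B)/255, rounded to nearest integer
R: 255 - (255-35)×(255-96)/255 = 255 - 34980/255 ≈ 255 - 137.176 = 117.824 → 118
G: 255 - (255-122)×(255-44)/255 = 255 - 28063/255 ≈ 255 - 110.051 = 144.949 → 145
B: 255 - (255-91)×(255-175)/255 = 255 - 13120/255 ≈ 255 - 51.451 = 203.549 → 204
= RGB(118, 145, 204)


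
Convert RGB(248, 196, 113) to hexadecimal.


R = 248 → F8 (hex)
G = 196 → C4 (hex)
B = 113 → 71 (hex)
Hex = #F8C471


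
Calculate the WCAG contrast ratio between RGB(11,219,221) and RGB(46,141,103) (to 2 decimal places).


Linearize each sRGB channel c=v/255: c/12.92 if c ≤ 0.04045 else ((c+0.055)/1.055)^2.4
L = 0.2126×R_lin + 0.7152×G_lin + 0.0722×B_lin
Color 1 (11,219,221):
  R=11: 11/255≈0.0431 > 0.04045 → ((0.0431+0.055)/1.055)^2.4 ≈ 0.00335
  G=219: 219/255≈0.8588 > 0.04045 → ((0.8588+0.055)/1.055)^2.4 ≈ 0.70838
  B=221: 221/255≈0.8667 > 0.04045 → ((0.8667+0.055)/1.055)^2.4 ≈ 0.72306
  L1 = 0.2126×0.00335 + 0.7152×0.70838 + 0.0722×0.72306 ≈ 0.55955
Color 2 (46,141,103):
  R=46: 46/255≈0.1804 > 0.04045 → ((0.1804+0.055)/1.055)^2.4 ≈ 0.02732
  G=141: 141/255≈0.5529 > 0.04045 → ((0.5529+0.055)/1.055)^2.4 ≈ 0.26636
  B=103: 103/255≈0.4039 > 0.04045 → ((0.4039+0.055)/1.055)^2.4 ≈ 0.13563
  L2 = 0.2126×0.02732 + 0.7152×0.26636 + 0.0722×0.13563 ≈ 0.20610
Lighter = 0.55955, Darker = 0.20610
Ratio = (L_lighter + 0.05) / (L_darker + 0.05)
Ratio = (0.55955 + 0.05) / (0.20610 + 0.05) = 0.60955 / 0.25610 ≈ 2.3801
Ratio ≈ 2.38:1


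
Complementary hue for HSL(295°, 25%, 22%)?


Complement = opposite side of color wheel = hue + 180°
H' = (295 + 180) mod 360 = 115°
S and L unchanged.
= HSL(115°, 25%, 22%)


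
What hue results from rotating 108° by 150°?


New hue = (H + rotation) mod 360
New hue = (108 + 150) mod 360
= 258 mod 360
= 258°


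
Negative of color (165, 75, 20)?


Invert: (255-R, 255-G, 255-B)
R: 255-165 = 90
G: 255-75 = 180
B: 255-20 = 235
= RGB(90, 180, 235)


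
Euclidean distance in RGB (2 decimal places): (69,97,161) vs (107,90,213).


d = √[(R₁-R₂)² + (G₁-G₂)² + (B₁-B₂)²]
d = √[(69-107)² + (97-90)² + (161-213)²]
d = √[1444 + 49 + 2704]
d = √4197
d ≈ 64.78


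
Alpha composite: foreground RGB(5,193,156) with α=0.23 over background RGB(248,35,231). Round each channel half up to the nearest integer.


C = α×F + (1-α)×B, with 1-α = 0.77
R: 0.23×5 + 0.77×248 = 1.15 + 190.96 = 192.11 → 192
G: 0.23×193 + 0.77×35 = 44.39 + 26.95 = 71.34 → 71
B: 0.23×156 + 0.77×231 = 35.88 + 177.87 = 213.75 → 214
= RGB(192, 71, 214)


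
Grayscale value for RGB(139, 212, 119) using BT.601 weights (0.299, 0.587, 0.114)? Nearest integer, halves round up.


Gray = 0.299×R + 0.587×G + 0.114×B
Gray = 0.299×139 + 0.587×212 + 0.114×119
Gray = 41.561 + 124.444 + 13.566
Gray = 179.571 → round half up → 180
Gray = 180


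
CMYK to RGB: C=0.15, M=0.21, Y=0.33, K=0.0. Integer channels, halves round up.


R = 255 × (1-C) × (1-K) = 255 × 0.85 × 1.00 = 216.75 → 217
G = 255 × (1-M) × (1-K) = 255 × 0.79 × 1.00 = 201.45 → 201
B = 255 × (1-Y) × (1-K) = 255 × 0.67 × 1.00 = 170.85 → 171
= RGB(217, 201, 171)


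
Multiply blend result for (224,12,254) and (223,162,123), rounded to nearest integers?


Multiply: C = A×B/255, rounded to nearest integer
R: 224×223/255 = 49952/255 ≈ 195.890 → 196
G: 12×162/255 = 1944/255 ≈ 7.624 → 8
B: 254×123/255 = 31242/255 ≈ 122.518 → 123
= RGB(196, 8, 123)


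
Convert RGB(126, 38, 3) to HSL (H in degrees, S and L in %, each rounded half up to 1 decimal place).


Normalize: R'=126/255≈0.4941, G'=38/255≈0.1490, B'=3/255≈0.0118
Max=126/255, Min=3/255, Δ=Max-Min=123/255
L = (Max+Min)/2 = (126+3)/510 = 129/510 = 0.25294… → L = 25.3%
L ≤ 0.5 → S = Δ/(Max+Min) = 123/(126+3) = 123/129 = 0.95348… → S = 95.3%
(the 1/255 factors cancel in S and H, so raw channel differences can be used)
Max is R' → H = 60 × (((G-B)/Δ) mod 6) = 60 × (((38-3)/123) mod 6)
  35/123 = 0.2845…
  H = 60 × 0.2845… = 17.073…° → H = 17.1°
= HSL(17.1°, 95.3%, 25.3%)


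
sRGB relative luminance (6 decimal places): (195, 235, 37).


Linearize each channel (sRGB transfer function): c = v/255; c_lin = c/12.92 if c ≤ 0.04045, else ((c+0.055)/1.055)^2.4
  R: 195/255 ≈ 0.764706 > 0.04045 → ((0.764706+0.055)/1.055)^2.4 ≈ 0.545724
  G: 235/255 ≈ 0.921569 > 0.04045 → ((0.921569+0.055)/1.055)^2.4 ≈ 0.830770
  B: 37/255 ≈ 0.145098 > 0.04045 → ((0.145098+0.055)/1.055)^2.4 ≈ 0.018500
R_lin = 0.545724, G_lin = 0.830770, B_lin = 0.018500
L = 0.2126×R + 0.7152×G + 0.0722×B
L = 0.2126×0.545724 + 0.7152×0.830770 + 0.0722×0.018500
L ≈ 0.711523


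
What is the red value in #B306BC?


Color: #B306BC
R = B3 = 179
G = 06 = 6
B = BC = 188
Red = 179


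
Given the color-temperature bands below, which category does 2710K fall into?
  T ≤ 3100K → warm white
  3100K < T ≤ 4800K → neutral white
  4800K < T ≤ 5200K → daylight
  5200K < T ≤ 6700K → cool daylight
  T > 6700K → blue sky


Temperature: 2710K
2710K ≤ 3100K → warm white
Classification: warm white


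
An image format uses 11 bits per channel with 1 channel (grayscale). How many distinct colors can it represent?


Total bits = 11 bits/channel × 1 channels = 11 bits
Distinct colors = 2^11
= 2,048 colors


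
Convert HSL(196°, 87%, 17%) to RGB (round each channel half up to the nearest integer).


H=196°, S=0.87, L=0.17
C = (1-|2L-1|)×S = (1-|-0.66|)×0.87 = 0.2958
H' = H/60 = 196/60 ≈ 3.2667; X = C×(1-|H' mod 2 - 1|) = 0.21692
m = L - C/2 = 0.17 - 0.1479 = 0.0221
Sector ⌊H'⌋ = 3 → (R',G',B') = (0.0, 0.21692, 0.2958)
RGB = ((R'+m)×255, (G'+m)×255, (B'+m)×255) = (5.6355, 60.9501, 81.0645)
Round half up → RGB(6, 61, 81)


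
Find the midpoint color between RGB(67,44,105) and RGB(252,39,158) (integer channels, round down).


Midpoint: each channel = ⌊(C₁+C₂)/2⌋
R: ⌊(67+252)/2⌋ = 159
G: ⌊(44+39)/2⌋ = 41
B: ⌊(105+158)/2⌋ = 131
= RGB(159, 41, 131)


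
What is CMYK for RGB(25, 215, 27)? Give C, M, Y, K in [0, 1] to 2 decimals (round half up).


R'=25/255≈0.0980, G'=215/255≈0.8431, B'=27/255≈0.1059
K = 1 - max(R',G',B') = 1 - 215/255 = 40/255 = 0.15686… → 0.16
(1-R'-K)/(1-K) simplifies to (max-R)/max with max = 215:
C = (215-25)/215 = 190/215 = 0.88372… → 0.88
M = (215-215)/215 = 0/215 = 0 → 0.00
Y = (215-27)/215 = 188/215 = 0.87441… → 0.87
= CMYK(0.88, 0.00, 0.87, 0.16)


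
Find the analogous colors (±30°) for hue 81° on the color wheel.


Base hue: 81°
Left analog: (81 - 30) mod 360 = 51°
Right analog: (81 + 30) mod 360 = 111°
Analogous hues = 51° and 111°


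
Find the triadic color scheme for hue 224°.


Triadic: equally spaced at 120° intervals
H1 = 224°
H2 = (224 + 120) mod 360 = 344°
H3 = (224 + 240) mod 360 = 104°
Triadic = 224°, 344°, 104°


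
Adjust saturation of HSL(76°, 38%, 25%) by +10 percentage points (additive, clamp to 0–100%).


Original S = 38%
Adjustment = +10 percentage points
New S = 38 + (10) = 48
Clamp to [0, 100] → 48
= HSL(76°, 48%, 25%)


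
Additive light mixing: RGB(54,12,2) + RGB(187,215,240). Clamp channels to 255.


Additive: each channel = min(255, C₁+C₂)
R: 54+187 = 241 → 241
G: 12+215 = 227 → 227
B: 2+240 = 242 → 242
= RGB(241, 227, 242)


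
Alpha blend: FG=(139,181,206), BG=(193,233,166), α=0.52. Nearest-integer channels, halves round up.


C = α×F + (1-α)×B, with 1-α = 0.48
R: 0.52×139 + 0.48×193 = 72.28 + 92.64 = 164.92 → 165
G: 0.52×181 + 0.48×233 = 94.12 + 111.84 = 205.96 → 206
B: 0.52×206 + 0.48×166 = 107.12 + 79.68 = 186.80 → 187
= RGB(165, 206, 187)


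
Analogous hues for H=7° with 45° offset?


Base hue: 7°
Left analog: (7 - 45) mod 360 = 322°
Right analog: (7 + 45) mod 360 = 52°
Analogous hues = 322° and 52°


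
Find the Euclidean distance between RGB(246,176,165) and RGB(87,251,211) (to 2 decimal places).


d = √[(R₁-R₂)² + (G₁-G₂)² + (B₁-B₂)²]
d = √[(246-87)² + (176-251)² + (165-211)²]
d = √[25281 + 5625 + 2116]
d = √33022
d ≈ 181.72


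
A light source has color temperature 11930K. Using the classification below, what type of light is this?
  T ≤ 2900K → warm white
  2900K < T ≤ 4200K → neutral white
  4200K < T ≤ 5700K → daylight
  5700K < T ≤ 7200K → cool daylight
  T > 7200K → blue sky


Temperature: 11930K
11930K > 7200K → blue sky
Classification: blue sky


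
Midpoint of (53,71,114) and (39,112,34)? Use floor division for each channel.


Midpoint: each channel = ⌊(C₁+C₂)/2⌋
R: ⌊(53+39)/2⌋ = 46
G: ⌊(71+112)/2⌋ = 91
B: ⌊(114+34)/2⌋ = 74
= RGB(46, 91, 74)


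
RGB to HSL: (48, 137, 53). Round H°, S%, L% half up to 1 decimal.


Normalize: R'=48/255≈0.1882, G'=137/255≈0.5373, B'=53/255≈0.2078
Max=137/255, Min=48/255, Δ=Max-Min=89/255
L = (Max+Min)/2 = (137+48)/510 = 185/510 = 0.36274… → L = 36.3%
L ≤ 0.5 → S = Δ/(Max+Min) = 89/(137+48) = 89/185 = 0.48108… → S = 48.1%
(the 1/255 factors cancel in S and H, so raw channel differences can be used)
Max is G' → H = 60 × ((B-R)/Δ + 2) = 60 × ((53-48)/89 + 2)
  5/89 + 2 = 0.0561… + 2 = 2.0561…
  H = 60 × 2.0561… = 123.370…° → H = 123.4°
= HSL(123.4°, 48.1%, 36.3%)


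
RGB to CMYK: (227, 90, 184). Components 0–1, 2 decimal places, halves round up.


R'=227/255≈0.8902, G'=90/255≈0.3529, B'=184/255≈0.7216
K = 1 - max(R',G',B') = 1 - 227/255 = 28/255 = 0.10980… → 0.11
(1-R'-K)/(1-K) simplifies to (max-R)/max with max = 227:
C = (227-227)/227 = 0/227 = 0 → 0.00
M = (227-90)/227 = 137/227 = 0.60352… → 0.60
Y = (227-184)/227 = 43/227 = 0.18942… → 0.19
= CMYK(0.00, 0.60, 0.19, 0.11)


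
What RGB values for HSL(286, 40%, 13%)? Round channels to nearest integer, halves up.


H=286°, S=0.40, L=0.13
C = (1-|2L-1|)×S = (1-|-0.74|)×0.40 = 0.104
H' = H/60 = 286/60 ≈ 4.7667; X = C×(1-|H' mod 2 - 1|) ≈ 0.0797
m = L - C/2 = 0.13 - 0.052 = 0.078
Sector ⌊H'⌋ = 4 → (R',G',B') = (≈0.0797, 0.0, 0.104)
RGB = ((R'+m)×255, (G'+m)×255, (B'+m)×255) = (40.222, 19.89, 46.41)
Round half up → RGB(40, 20, 46)


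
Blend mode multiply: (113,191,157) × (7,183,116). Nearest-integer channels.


Multiply: C = A×B/255, rounded to nearest integer
R: 113×7/255 = 791/255 ≈ 3.102 → 3
G: 191×183/255 = 34953/255 ≈ 137.071 → 137
B: 157×116/255 = 18212/255 ≈ 71.420 → 71
= RGB(3, 137, 71)


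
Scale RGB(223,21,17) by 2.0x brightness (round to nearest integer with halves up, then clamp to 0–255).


Multiply each channel by 2.0, round half up, clamp to [0, 255]
R: 223×2.0 = 446 → clamp → 255
G: 21×2.0 = 42
B: 17×2.0 = 34
= RGB(255, 42, 34)


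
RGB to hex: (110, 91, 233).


R = 110 → 6E (hex)
G = 91 → 5B (hex)
B = 233 → E9 (hex)
Hex = #6E5BE9


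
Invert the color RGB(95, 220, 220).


Invert: (255-R, 255-G, 255-B)
R: 255-95 = 160
G: 255-220 = 35
B: 255-220 = 35
= RGB(160, 35, 35)


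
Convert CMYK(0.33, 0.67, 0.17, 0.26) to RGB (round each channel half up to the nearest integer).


R = 255 × (1-C) × (1-K) = 255 × 0.67 × 0.74 = 126.429 → 126
G = 255 × (1-M) × (1-K) = 255 × 0.33 × 0.74 = 62.271 → 62
B = 255 × (1-Y) × (1-K) = 255 × 0.83 × 0.74 = 156.621 → 157
= RGB(126, 62, 157)


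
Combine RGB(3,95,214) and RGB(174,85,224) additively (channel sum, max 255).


Additive: each channel = min(255, C₁+C₂)
R: 3+174 = 177 → 177
G: 95+85 = 180 → 180
B: 214+224 = 438 → 255
= RGB(177, 180, 255)


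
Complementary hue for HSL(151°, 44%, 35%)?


Complement = opposite side of color wheel = hue + 180°
H' = (151 + 180) mod 360 = 331°
S and L unchanged.
= HSL(331°, 44%, 35%)


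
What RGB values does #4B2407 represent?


4B → 75 (R)
24 → 36 (G)
07 → 7 (B)
= RGB(75, 36, 7)


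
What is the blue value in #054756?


Color: #054756
R = 05 = 5
G = 47 = 71
B = 56 = 86
Blue = 86


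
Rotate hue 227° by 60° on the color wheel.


New hue = (H + rotation) mod 360
New hue = (227 + 60) mod 360
= 287 mod 360
= 287°


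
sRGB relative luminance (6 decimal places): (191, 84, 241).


Linearize each channel (sRGB transfer function): c = v/255; c_lin = c/12.92 if c ≤ 0.04045, else ((c+0.055)/1.055)^2.4
  R: 191/255 ≈ 0.749020 > 0.04045 → ((0.749020+0.055)/1.055)^2.4 ≈ 0.520996
  G: 84/255 ≈ 0.329412 > 0.04045 → ((0.329412+0.055)/1.055)^2.4 ≈ 0.088656
  B: 241/255 ≈ 0.945098 > 0.04045 → ((0.945098+0.055)/1.055)^2.4 ≈ 0.879622
R_lin = 0.520996, G_lin = 0.088656, B_lin = 0.879622
L = 0.2126×R + 0.7152×G + 0.0722×B
L = 0.2126×0.520996 + 0.7152×0.088656 + 0.0722×0.879622
L ≈ 0.237679


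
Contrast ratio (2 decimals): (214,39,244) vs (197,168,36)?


Linearize each sRGB channel c=v/255: c/12.92 if c ≤ 0.04045 else ((c+0.055)/1.055)^2.4
L = 0.2126×R_lin + 0.7152×G_lin + 0.0722×B_lin
Color 1 (214,39,244):
  R=214: 214/255≈0.8392 > 0.04045 → ((0.8392+0.055)/1.055)^2.4 ≈ 0.67244
  G=39: 39/255≈0.1529 > 0.04045 → ((0.1529+0.055)/1.055)^2.4 ≈ 0.02029
  B=244: 244/255≈0.9569 > 0.04045 → ((0.9569+0.055)/1.055)^2.4 ≈ 0.90466
  L1 = 0.2126×0.67244 + 0.7152×0.02029 + 0.0722×0.90466 ≈ 0.22279
Color 2 (197,168,36):
  R=197: 197/255≈0.7725 > 0.04045 → ((0.7725+0.055)/1.055)^2.4 ≈ 0.55834
  G=168: 168/255≈0.6588 > 0.04045 → ((0.6588+0.055)/1.055)^2.4 ≈ 0.39157
  B=36: 36/255≈0.1412 > 0.04045 → ((0.1412+0.055)/1.055)^2.4 ≈ 0.01764
  L2 = 0.2126×0.55834 + 0.7152×0.39157 + 0.0722×0.01764 ≈ 0.40003
Lighter = 0.40003, Darker = 0.22279
Ratio = (L_lighter + 0.05) / (L_darker + 0.05)
Ratio = (0.40003 + 0.05) / (0.22279 + 0.05) = 0.45003 / 0.27279 ≈ 1.6497
Ratio ≈ 1.65:1


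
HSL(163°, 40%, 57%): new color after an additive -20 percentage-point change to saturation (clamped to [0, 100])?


Original S = 40%
Adjustment = -20 percentage points
New S = 40 + (-20) = 20
Clamp to [0, 100] → 20
= HSL(163°, 20%, 57%)


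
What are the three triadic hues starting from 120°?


Triadic: equally spaced at 120° intervals
H1 = 120°
H2 = (120 + 120) mod 360 = 240°
H3 = (120 + 240) mod 360 = 0°
Triadic = 120°, 240°, 0°


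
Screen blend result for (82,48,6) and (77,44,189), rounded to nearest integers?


Screen: C = 255 - (255-A)×(255-B)/255, rounded to nearest integer
R: 255 - (255-82)×(255-77)/255 = 255 - 30794/255 ≈ 255 - 120.761 = 134.239 → 134
G: 255 - (255-48)×(255-44)/255 = 255 - 43677/255 ≈ 255 - 171.282 = 83.718 → 84
B: 255 - (255-6)×(255-189)/255 = 255 - 16434/255 ≈ 255 - 64.447 = 190.553 → 191
= RGB(134, 84, 191)


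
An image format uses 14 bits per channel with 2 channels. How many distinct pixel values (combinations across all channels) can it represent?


Total bits = 14 bits/channel × 2 channels = 28 bits
Distinct pixel values = 2^28
= 268,435,456 pixel values


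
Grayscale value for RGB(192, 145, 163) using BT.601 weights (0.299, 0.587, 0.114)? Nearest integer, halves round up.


Gray = 0.299×R + 0.587×G + 0.114×B
Gray = 0.299×192 + 0.587×145 + 0.114×163
Gray = 57.408 + 85.115 + 18.582
Gray = 161.105 → round half up → 161
Gray = 161


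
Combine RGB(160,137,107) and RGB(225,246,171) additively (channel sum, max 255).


Additive: each channel = min(255, C₁+C₂)
R: 160+225 = 385 → 255
G: 137+246 = 383 → 255
B: 107+171 = 278 → 255
= RGB(255, 255, 255)


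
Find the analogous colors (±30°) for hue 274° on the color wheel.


Base hue: 274°
Left analog: (274 - 30) mod 360 = 244°
Right analog: (274 + 30) mod 360 = 304°
Analogous hues = 244° and 304°


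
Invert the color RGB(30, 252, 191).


Invert: (255-R, 255-G, 255-B)
R: 255-30 = 225
G: 255-252 = 3
B: 255-191 = 64
= RGB(225, 3, 64)


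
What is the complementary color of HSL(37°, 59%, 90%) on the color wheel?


Complement = opposite side of color wheel = hue + 180°
H' = (37 + 180) mod 360 = 217°
S and L unchanged.
= HSL(217°, 59%, 90%)


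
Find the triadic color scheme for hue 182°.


Triadic: equally spaced at 120° intervals
H1 = 182°
H2 = (182 + 120) mod 360 = 302°
H3 = (182 + 240) mod 360 = 62°
Triadic = 182°, 302°, 62°


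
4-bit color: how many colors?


Colors = 2^bits = 2^4
= 16 colors


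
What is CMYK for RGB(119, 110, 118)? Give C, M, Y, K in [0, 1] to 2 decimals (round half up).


R'=119/255≈0.4667, G'=110/255≈0.4314, B'=118/255≈0.4627
K = 1 - max(R',G',B') = 1 - 119/255 = 136/255 = 0.53333… → 0.53
(1-R'-K)/(1-K) simplifies to (max-R)/max with max = 119:
C = (119-119)/119 = 0/119 = 0 → 0.00
M = (119-110)/119 = 9/119 = 0.07563… → 0.08
Y = (119-118)/119 = 1/119 = 0.00840… → 0.01
= CMYK(0.00, 0.08, 0.01, 0.53)


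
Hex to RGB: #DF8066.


DF → 223 (R)
80 → 128 (G)
66 → 102 (B)
= RGB(223, 128, 102)


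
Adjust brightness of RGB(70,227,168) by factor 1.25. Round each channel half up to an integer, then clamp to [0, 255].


Multiply each channel by 1.25, round half up, clamp to [0, 255]
R: 70×1.25 = 87.5 → round → 88
G: 227×1.25 = 283.75 → round → 284 → clamp → 255
B: 168×1.25 = 210
= RGB(88, 255, 210)


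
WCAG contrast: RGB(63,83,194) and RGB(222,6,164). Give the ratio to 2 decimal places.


Linearize each sRGB channel c=v/255: c/12.92 if c ≤ 0.04045 else ((c+0.055)/1.055)^2.4
L = 0.2126×R_lin + 0.7152×G_lin + 0.0722×B_lin
Color 1 (63,83,194):
  R=63: 63/255≈0.2471 > 0.04045 → ((0.2471+0.055)/1.055)^2.4 ≈ 0.04971
  G=83: 83/255≈0.3255 > 0.04045 → ((0.3255+0.055)/1.055)^2.4 ≈ 0.08650
  B=194: 194/255≈0.7608 > 0.04045 → ((0.7608+0.055)/1.055)^2.4 ≈ 0.53948
  L1 = 0.2126×0.04971 + 0.7152×0.08650 + 0.0722×0.53948 ≈ 0.11138
Color 2 (222,6,164):
  R=222: 222/255≈0.8706 > 0.04045 → ((0.8706+0.055)/1.055)^2.4 ≈ 0.73046
  G=6: 6/255≈0.0235 ≤ 0.04045 → 0.0235/12.92 ≈ 0.00182
  B=164: 164/255≈0.6431 > 0.04045 → ((0.6431+0.055)/1.055)^2.4 ≈ 0.37124
  L2 = 0.2126×0.73046 + 0.7152×0.00182 + 0.0722×0.37124 ≈ 0.18340
Lighter = 0.18340, Darker = 0.11138
Ratio = (L_lighter + 0.05) / (L_darker + 0.05)
Ratio = (0.18340 + 0.05) / (0.11138 + 0.05) = 0.23340 / 0.16138 ≈ 1.4463
Ratio ≈ 1.45:1


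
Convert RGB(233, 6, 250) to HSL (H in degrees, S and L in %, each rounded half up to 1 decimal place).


Normalize: R'=233/255≈0.9137, G'=6/255≈0.0235, B'=250/255≈0.9804
Max=250/255, Min=6/255, Δ=Max-Min=244/255
L = (Max+Min)/2 = (250+6)/510 = 256/510 = 0.50196… → L = 50.2%
L > 0.5 → S = Δ/(2-Max-Min) = 244/(510-250-6) = 244/254 = 0.96062… → S = 96.1%
(the 1/255 factors cancel in S and H, so raw channel differences can be used)
Max is B' → H = 60 × ((R-G)/Δ + 4) = 60 × ((233-6)/244 + 4)
  227/244 + 4 = 0.9303… + 4 = 4.9303…
  H = 60 × 4.9303… = 295.819…° → H = 295.8°
= HSL(295.8°, 96.1%, 50.2%)


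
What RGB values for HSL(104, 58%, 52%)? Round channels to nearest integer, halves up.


H=104°, S=0.58, L=0.52
C = (1-|2L-1|)×S = (1-|0.04|)×0.58 = 0.5568
H' = H/60 = 104/60 ≈ 1.7333; X = C×(1-|H' mod 2 - 1|) = 0.14848
m = L - C/2 = 0.52 - 0.2784 = 0.2416
Sector ⌊H'⌋ = 1 → (R',G',B') = (0.14848, 0.5568, 0.0)
RGB = ((R'+m)×255, (G'+m)×255, (B'+m)×255) = (99.4704, 203.592, 61.608)
Round half up → RGB(99, 204, 62)


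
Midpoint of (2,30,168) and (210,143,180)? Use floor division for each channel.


Midpoint: each channel = ⌊(C₁+C₂)/2⌋
R: ⌊(2+210)/2⌋ = 106
G: ⌊(30+143)/2⌋ = 86
B: ⌊(168+180)/2⌋ = 174
= RGB(106, 86, 174)


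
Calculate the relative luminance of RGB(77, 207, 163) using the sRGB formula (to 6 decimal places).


Linearize each channel (sRGB transfer function): c = v/255; c_lin = c/12.92 if c ≤ 0.04045, else ((c+0.055)/1.055)^2.4
  R: 77/255 ≈ 0.301961 > 0.04045 → ((0.301961+0.055)/1.055)^2.4 ≈ 0.074214
  G: 207/255 ≈ 0.811765 > 0.04045 → ((0.811765+0.055)/1.055)^2.4 ≈ 0.623960
  B: 163/255 ≈ 0.639216 > 0.04045 → ((0.639216+0.055)/1.055)^2.4 ≈ 0.366253
R_lin = 0.074214, G_lin = 0.623960, B_lin = 0.366253
L = 0.2126×R + 0.7152×G + 0.0722×B
L = 0.2126×0.074214 + 0.7152×0.623960 + 0.0722×0.366253
L ≈ 0.488478


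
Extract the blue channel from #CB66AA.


Color: #CB66AA
R = CB = 203
G = 66 = 102
B = AA = 170
Blue = 170


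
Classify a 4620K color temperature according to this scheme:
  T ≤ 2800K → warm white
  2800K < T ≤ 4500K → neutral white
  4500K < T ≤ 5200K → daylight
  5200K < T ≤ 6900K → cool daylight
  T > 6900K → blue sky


Temperature: 4620K
4500K < 4620K ≤ 5200K → daylight
Classification: daylight


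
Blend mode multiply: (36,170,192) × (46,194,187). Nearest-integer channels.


Multiply: C = A×B/255, rounded to nearest integer
R: 36×46/255 = 1656/255 ≈ 6.494 → 6
G: 170×194/255 = 32980/255 ≈ 129.333 → 129
B: 192×187/255 = 35904/255 ≈ 140.800 → 141
= RGB(6, 129, 141)


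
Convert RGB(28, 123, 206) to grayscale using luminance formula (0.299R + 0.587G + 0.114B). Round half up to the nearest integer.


Gray = 0.299×R + 0.587×G + 0.114×B
Gray = 0.299×28 + 0.587×123 + 0.114×206
Gray = 8.372 + 72.201 + 23.484
Gray = 104.057 → round half up → 104
Gray = 104


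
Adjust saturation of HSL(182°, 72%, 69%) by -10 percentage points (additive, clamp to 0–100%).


Original S = 72%
Adjustment = -10 percentage points
New S = 72 + (-10) = 62
Clamp to [0, 100] → 62
= HSL(182°, 62%, 69%)


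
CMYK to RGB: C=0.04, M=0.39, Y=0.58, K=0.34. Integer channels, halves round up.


R = 255 × (1-C) × (1-K) = 255 × 0.96 × 0.66 = 161.568 → 162
G = 255 × (1-M) × (1-K) = 255 × 0.61 × 0.66 = 102.663 → 103
B = 255 × (1-Y) × (1-K) = 255 × 0.42 × 0.66 = 70.686 → 71
= RGB(162, 103, 71)


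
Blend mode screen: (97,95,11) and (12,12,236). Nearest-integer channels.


Screen: C = 255 - (255-A)×(255-B)/255, rounded to nearest integer
R: 255 - (255-97)×(255-12)/255 = 255 - 38394/255 ≈ 255 - 150.565 = 104.435 → 104
G: 255 - (255-95)×(255-12)/255 = 255 - 38880/255 ≈ 255 - 152.471 = 102.529 → 103
B: 255 - (255-11)×(255-236)/255 = 255 - 4636/255 ≈ 255 - 18.180 = 236.820 → 237
= RGB(104, 103, 237)


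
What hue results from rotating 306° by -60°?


New hue = (H + rotation) mod 360
New hue = (306 -60) mod 360
= 246 mod 360
= 246°


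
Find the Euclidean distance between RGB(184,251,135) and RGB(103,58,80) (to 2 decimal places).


d = √[(R₁-R₂)² + (G₁-G₂)² + (B₁-B₂)²]
d = √[(184-103)² + (251-58)² + (135-80)²]
d = √[6561 + 37249 + 3025]
d = √46835
d ≈ 216.41


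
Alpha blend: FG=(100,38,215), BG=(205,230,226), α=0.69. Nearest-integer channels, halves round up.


C = α×F + (1-α)×B, with 1-α = 0.31
R: 0.69×100 + 0.31×205 = 69.00 + 63.55 = 132.55 → 133
G: 0.69×38 + 0.31×230 = 26.22 + 71.30 = 97.52 → 98
B: 0.69×215 + 0.31×226 = 148.35 + 70.06 = 218.41 → 218
= RGB(133, 98, 218)


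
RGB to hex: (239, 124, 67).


R = 239 → EF (hex)
G = 124 → 7C (hex)
B = 67 → 43 (hex)
Hex = #EF7C43


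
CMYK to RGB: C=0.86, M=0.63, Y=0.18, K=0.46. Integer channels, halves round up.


R = 255 × (1-C) × (1-K) = 255 × 0.14 × 0.54 = 19.278 → 19
G = 255 × (1-M) × (1-K) = 255 × 0.37 × 0.54 = 50.949 → 51
B = 255 × (1-Y) × (1-K) = 255 × 0.82 × 0.54 = 112.914 → 113
= RGB(19, 51, 113)


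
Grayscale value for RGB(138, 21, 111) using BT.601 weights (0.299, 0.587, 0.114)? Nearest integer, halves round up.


Gray = 0.299×R + 0.587×G + 0.114×B
Gray = 0.299×138 + 0.587×21 + 0.114×111
Gray = 41.262 + 12.327 + 12.654
Gray = 66.243 → round half up → 66
Gray = 66


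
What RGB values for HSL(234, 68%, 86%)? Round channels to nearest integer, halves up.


H=234°, S=0.68, L=0.86
C = (1-|2L-1|)×S = (1-|0.72|)×0.68 = 0.1904
H' = H/60 = 234/60 ≈ 3.9000; X = C×(1-|H' mod 2 - 1|) = 0.01904
m = L - C/2 = 0.86 - 0.0952 = 0.7648
Sector ⌊H'⌋ = 3 → (R',G',B') = (0.0, 0.01904, 0.1904)
RGB = ((R'+m)×255, (G'+m)×255, (B'+m)×255) = (195.024, 199.8792, 243.576)
Round half up → RGB(195, 200, 244)


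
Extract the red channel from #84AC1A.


Color: #84AC1A
R = 84 = 132
G = AC = 172
B = 1A = 26
Red = 132


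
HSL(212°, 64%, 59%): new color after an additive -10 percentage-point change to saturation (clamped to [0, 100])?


Original S = 64%
Adjustment = -10 percentage points
New S = 64 + (-10) = 54
Clamp to [0, 100] → 54
= HSL(212°, 54%, 59%)


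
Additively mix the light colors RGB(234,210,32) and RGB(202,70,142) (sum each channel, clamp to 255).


Additive: each channel = min(255, C₁+C₂)
R: 234+202 = 436 → 255
G: 210+70 = 280 → 255
B: 32+142 = 174 → 174
= RGB(255, 255, 174)


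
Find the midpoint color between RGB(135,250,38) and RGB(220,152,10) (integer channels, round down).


Midpoint: each channel = ⌊(C₁+C₂)/2⌋
R: ⌊(135+220)/2⌋ = 177
G: ⌊(250+152)/2⌋ = 201
B: ⌊(38+10)/2⌋ = 24
= RGB(177, 201, 24)


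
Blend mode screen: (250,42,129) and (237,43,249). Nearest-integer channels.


Screen: C = 255 - (255-A)×(255-B)/255, rounded to nearest integer
R: 255 - (255-250)×(255-237)/255 = 255 - 90/255 ≈ 255 - 0.353 = 254.647 → 255
G: 255 - (255-42)×(255-43)/255 = 255 - 45156/255 ≈ 255 - 177.082 = 77.918 → 78
B: 255 - (255-129)×(255-249)/255 = 255 - 756/255 ≈ 255 - 2.965 = 252.035 → 252
= RGB(255, 78, 252)


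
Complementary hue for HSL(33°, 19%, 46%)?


Complement = opposite side of color wheel = hue + 180°
H' = (33 + 180) mod 360 = 213°
S and L unchanged.
= HSL(213°, 19%, 46%)


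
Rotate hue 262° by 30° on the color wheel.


New hue = (H + rotation) mod 360
New hue = (262 + 30) mod 360
= 292 mod 360
= 292°


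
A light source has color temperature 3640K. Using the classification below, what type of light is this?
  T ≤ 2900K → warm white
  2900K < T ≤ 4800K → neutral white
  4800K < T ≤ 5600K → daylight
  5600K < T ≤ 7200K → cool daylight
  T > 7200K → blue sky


Temperature: 3640K
2900K < 3640K ≤ 4800K → neutral white
Classification: neutral white


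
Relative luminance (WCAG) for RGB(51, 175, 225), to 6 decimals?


Linearize each channel (sRGB transfer function): c = v/255; c_lin = c/12.92 if c ≤ 0.04045, else ((c+0.055)/1.055)^2.4
  R: 51/255 ≈ 0.200000 > 0.04045 → ((0.200000+0.055)/1.055)^2.4 ≈ 0.033105
  G: 175/255 ≈ 0.686275 > 0.04045 → ((0.686275+0.055)/1.055)^2.4 ≈ 0.428690
  B: 225/255 ≈ 0.882353 > 0.04045 → ((0.882353+0.055)/1.055)^2.4 ≈ 0.752942
R_lin = 0.033105, G_lin = 0.428690, B_lin = 0.752942
L = 0.2126×R + 0.7152×G + 0.0722×B
L = 0.2126×0.033105 + 0.7152×0.428690 + 0.0722×0.752942
L ≈ 0.368000


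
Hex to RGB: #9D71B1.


9D → 157 (R)
71 → 113 (G)
B1 → 177 (B)
= RGB(157, 113, 177)


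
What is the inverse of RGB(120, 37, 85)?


Invert: (255-R, 255-G, 255-B)
R: 255-120 = 135
G: 255-37 = 218
B: 255-85 = 170
= RGB(135, 218, 170)


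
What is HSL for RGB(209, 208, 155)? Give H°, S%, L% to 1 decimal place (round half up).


Normalize: R'=209/255≈0.8196, G'=208/255≈0.8157, B'=155/255≈0.6078
Max=209/255, Min=155/255, Δ=Max-Min=54/255
L = (Max+Min)/2 = (209+155)/510 = 364/510 = 0.71372… → L = 71.4%
L > 0.5 → S = Δ/(2-Max-Min) = 54/(510-209-155) = 54/146 = 0.36986… → S = 37.0%
(the 1/255 factors cancel in S and H, so raw channel differences can be used)
Max is R' → H = 60 × (((G-B)/Δ) mod 6) = 60 × (((208-155)/54) mod 6)
  53/54 = 0.9814…
  H = 60 × 0.9814… = 58.888…° → H = 58.9°
= HSL(58.9°, 37.0%, 71.4%)


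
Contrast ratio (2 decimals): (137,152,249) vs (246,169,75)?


Linearize each sRGB channel c=v/255: c/12.92 if c ≤ 0.04045 else ((c+0.055)/1.055)^2.4
L = 0.2126×R_lin + 0.7152×G_lin + 0.0722×B_lin
Color 1 (137,152,249):
  R=137: 137/255≈0.5373 > 0.04045 → ((0.5373+0.055)/1.055)^2.4 ≈ 0.25016
  G=152: 152/255≈0.5961 > 0.04045 → ((0.5961+0.055)/1.055)^2.4 ≈ 0.31399
  B=249: 249/255≈0.9765 > 0.04045 → ((0.9765+0.055)/1.055)^2.4 ≈ 0.94731
  L1 = 0.2126×0.25016 + 0.7152×0.31399 + 0.0722×0.94731 ≈ 0.34614
Color 2 (246,169,75):
  R=246: 246/255≈0.9647 > 0.04045 → ((0.9647+0.055)/1.055)^2.4 ≈ 0.92158
  G=169: 169/255≈0.6627 > 0.04045 → ((0.6627+0.055)/1.055)^2.4 ≈ 0.39676
  B=75: 75/255≈0.2941 > 0.04045 → ((0.2941+0.055)/1.055)^2.4 ≈ 0.07036
  L2 = 0.2126×0.92158 + 0.7152×0.39676 + 0.0722×0.07036 ≈ 0.48477
Lighter = 0.48477, Darker = 0.34614
Ratio = (L_lighter + 0.05) / (L_darker + 0.05)
Ratio = (0.48477 + 0.05) / (0.34614 + 0.05) = 0.53477 / 0.39614 ≈ 1.3499
Ratio ≈ 1.35:1


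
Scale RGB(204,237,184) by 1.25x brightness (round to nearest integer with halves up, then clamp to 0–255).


Multiply each channel by 1.25, round half up, clamp to [0, 255]
R: 204×1.25 = 255
G: 237×1.25 = 296.25 → round → 296 → clamp → 255
B: 184×1.25 = 230
= RGB(255, 255, 230)


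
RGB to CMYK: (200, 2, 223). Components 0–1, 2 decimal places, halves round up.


R'=200/255≈0.7843, G'=2/255≈0.0078, B'=223/255≈0.8745
K = 1 - max(R',G',B') = 1 - 223/255 = 32/255 = 0.12549… → 0.13
(1-R'-K)/(1-K) simplifies to (max-R)/max with max = 223:
C = (223-200)/223 = 23/223 = 0.10313… → 0.10
M = (223-2)/223 = 221/223 = 0.99103… → 0.99
Y = (223-223)/223 = 0/223 = 0 → 0.00
= CMYK(0.10, 0.99, 0.00, 0.13)


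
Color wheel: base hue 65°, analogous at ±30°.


Base hue: 65°
Left analog: (65 - 30) mod 360 = 35°
Right analog: (65 + 30) mod 360 = 95°
Analogous hues = 35° and 95°


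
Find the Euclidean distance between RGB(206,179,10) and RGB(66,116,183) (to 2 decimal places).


d = √[(R₁-R₂)² + (G₁-G₂)² + (B₁-B₂)²]
d = √[(206-66)² + (179-116)² + (10-183)²]
d = √[19600 + 3969 + 29929]
d = √53498
d ≈ 231.30


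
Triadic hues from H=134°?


Triadic: equally spaced at 120° intervals
H1 = 134°
H2 = (134 + 120) mod 360 = 254°
H3 = (134 + 240) mod 360 = 14°
Triadic = 134°, 254°, 14°


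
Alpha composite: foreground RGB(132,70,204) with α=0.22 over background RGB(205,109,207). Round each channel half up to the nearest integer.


C = α×F + (1-α)×B, with 1-α = 0.78
R: 0.22×132 + 0.78×205 = 29.04 + 159.90 = 188.94 → 189
G: 0.22×70 + 0.78×109 = 15.40 + 85.02 = 100.42 → 100
B: 0.22×204 + 0.78×207 = 44.88 + 161.46 = 206.34 → 206
= RGB(189, 100, 206)
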